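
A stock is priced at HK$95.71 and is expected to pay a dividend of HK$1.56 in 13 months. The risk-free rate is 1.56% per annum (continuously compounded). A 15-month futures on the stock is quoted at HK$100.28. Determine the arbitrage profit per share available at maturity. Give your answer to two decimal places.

HK$4.25 per share

PV(dividends) I = 1.56·e^(−0.0156·13/12) = 1.5339
Fair futures F* = (S − I)·e^(rT) = (95.71 − 1.5339)·e^0.019500 = 94.1761 × 1.019691 = 96.0305
Market HK$100.28 > fair 96.0305: forward overpriced → cash-and-carry (borrow at r, buy the stock and collect the dividends, short the forward).
Profit at T = |F_mkt − F*| = |100.28 − 96.0305| = HK$4.25 per share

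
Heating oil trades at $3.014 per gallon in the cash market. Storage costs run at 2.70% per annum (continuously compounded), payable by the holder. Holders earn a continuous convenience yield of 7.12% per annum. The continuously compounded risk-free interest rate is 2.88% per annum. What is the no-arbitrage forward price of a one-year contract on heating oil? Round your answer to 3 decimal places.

Net carry = r + u − y = 0.0288 + 0.0270 − 0.0712 = -0.0154
F = S·e^((r+u−y)T) = 3.014 · e^(-0.0154 × 12/12) = 3.014 · e^-0.015400
= 3.014 × 0.984718 = $2.968 per gallon

$2.968 per gallon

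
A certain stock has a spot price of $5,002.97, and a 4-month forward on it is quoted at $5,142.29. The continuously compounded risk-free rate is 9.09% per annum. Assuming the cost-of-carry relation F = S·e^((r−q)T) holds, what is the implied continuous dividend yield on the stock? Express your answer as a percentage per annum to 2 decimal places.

From F = S·e^((r−q)T): (r − q) = ln(F/S)/T
ln(5142.29/5002.97) = ln(1.027847) = 0.027466
(r − q) = 0.027466 / (4/12) = 0.082398
q = r − ln(F/S)/T = 0.0909 − 0.082398 = 0.008502
q = 0.85%

0.85%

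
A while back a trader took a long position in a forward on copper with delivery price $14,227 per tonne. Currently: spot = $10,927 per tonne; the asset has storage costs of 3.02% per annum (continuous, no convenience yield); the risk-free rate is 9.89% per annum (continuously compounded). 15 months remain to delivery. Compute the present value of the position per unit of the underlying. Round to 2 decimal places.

-$1225.18 per tonne

Current fair forward for the remaining 15 months: F = S·e^((r + u)·T), (r + u) = 0.0989 + 0.0302 = 0.1291
F = 10927 · e^(0.1291 × 15/12) = 10927 × 1.17512556 = 12840.5970
Value of long forward = (F − K)·e^(−rT) = (12840.5970 − 14227) · e^(−0.0989·15/12)
= -1386.4030 × 0.88371117 = -1225.18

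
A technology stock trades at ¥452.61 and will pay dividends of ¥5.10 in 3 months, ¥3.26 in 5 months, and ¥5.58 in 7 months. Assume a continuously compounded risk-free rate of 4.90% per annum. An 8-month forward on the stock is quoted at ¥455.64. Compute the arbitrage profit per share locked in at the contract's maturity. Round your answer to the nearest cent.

¥2.11 per share

PV(dividends) I = 5.10·e^(−0.0490·3/12) + 3.26·e^(−0.0490·5/12) + 5.58·e^(−0.0490·7/12) = 13.6548
Fair forward F* = (S − I)·e^(rT) = (452.61 − 13.6548)·e^0.032667 = 438.9552 × 1.033206 = 453.5311
Market ¥455.64 > fair 453.5311: forward overpriced → cash-and-carry (borrow at r, buy the stock and collect the dividends, short the forward).
Profit at T = |F_mkt − F*| = |455.64 − 453.5311| = ¥2.11 per share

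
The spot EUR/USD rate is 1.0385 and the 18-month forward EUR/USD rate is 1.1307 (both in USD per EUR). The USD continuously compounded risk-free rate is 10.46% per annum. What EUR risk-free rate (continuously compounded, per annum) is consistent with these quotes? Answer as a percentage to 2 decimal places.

F = S·e^((r_USD − r_EUR)T) ⇒ r_EUR = r_USD − ln(F/S)/T
ln(1.1307/1.0385) = 0.085060; /(18/12) = 0.056707
r_EUR = 0.1046 − 0.056707 = 0.047893
r_EUR = 4.79%

4.79%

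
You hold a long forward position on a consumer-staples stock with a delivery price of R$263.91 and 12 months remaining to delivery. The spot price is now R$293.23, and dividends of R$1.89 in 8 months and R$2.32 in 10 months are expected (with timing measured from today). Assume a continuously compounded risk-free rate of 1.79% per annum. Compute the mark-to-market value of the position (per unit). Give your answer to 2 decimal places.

R$29.85

PV(remaining dividends) I = 1.89·e^(−0.0179·8/12) + 2.32·e^(−0.0179·10/12) = 4.1532
Current forward F = (S − I)·e^(rT) = (293.23 − 4.1532)·e^(0.0179·12/12) = 289.0768 × 1.018061 = 294.2978
Value (long) = (F − K)·e^(−rT) = (294.2978 − 263.91) × 0.982259 = 29.8487
Value = R$29.85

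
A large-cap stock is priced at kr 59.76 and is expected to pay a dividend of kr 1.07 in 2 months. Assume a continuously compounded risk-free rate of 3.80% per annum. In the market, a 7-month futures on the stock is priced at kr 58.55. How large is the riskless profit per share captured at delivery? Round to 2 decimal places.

kr 1.46 per share

PV(dividends) I = 1.07·e^(−0.0380·2/12) = 1.0632
Fair futures F* = (S − I)·e^(rT) = (59.76 − 1.0632)·e^0.022167 = 58.6968 × 1.022415 = 60.0125
Market kr 58.55 < fair 60.0125: forward underpriced → reverse cash-and-carry (short the stock, invest proceeds at r, pay the dividends, go long the forward).
Profit at T = |F_mkt − F*| = |58.55 − 60.0125| = kr 1.46 per share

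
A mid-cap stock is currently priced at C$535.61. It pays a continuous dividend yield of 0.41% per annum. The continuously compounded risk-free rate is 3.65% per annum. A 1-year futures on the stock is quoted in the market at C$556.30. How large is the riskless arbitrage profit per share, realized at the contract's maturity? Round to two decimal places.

C$3.05 per share

Fair futures: F* = S·e^(carry·T), with carry = (r − q) = 0.0365 − 0.0041 = 0.0324
F* = 535.61 · e^(0.0324 × 1) = 535.61 · e^0.032400 = 535.61 × 1.032931 = C$553.2482
Market C$556.30 > fair C$553.2482: forward overpriced → cash-and-carry (buy spot, short the forward).
At maturity, profit = |F_mkt − F*| = |556.30 − 553.2482| = C$3.05 per share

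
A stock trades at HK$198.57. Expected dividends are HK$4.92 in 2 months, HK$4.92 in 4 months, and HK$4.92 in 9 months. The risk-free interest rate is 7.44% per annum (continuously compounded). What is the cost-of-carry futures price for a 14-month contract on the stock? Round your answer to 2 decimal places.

HK$200.97

PV(dividends) I = 4.92·e^(−0.0744·2/12) + 4.92·e^(−0.0744·4/12) + 4.92·e^(−0.0744·9/12)
I = 4.8594 + 4.7995 + 4.6530 = 14.3119
F = (S − I)·e^(rT) = (198.57 − 14.3119) · e^(0.0744·14/12)
= 184.2581 · e^0.086800 = 184.2581 × 1.090679 = HK$200.97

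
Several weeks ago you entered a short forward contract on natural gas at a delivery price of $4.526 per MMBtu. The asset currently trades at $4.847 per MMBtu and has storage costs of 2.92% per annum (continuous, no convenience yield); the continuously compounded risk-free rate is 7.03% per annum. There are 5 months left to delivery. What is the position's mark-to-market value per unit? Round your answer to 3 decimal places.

-$0.511 per MMBtu

Current fair forward for the remaining 5 months: F = S·e^((r + u)·T), (r + u) = 0.0703 + 0.0292 = 0.0995
F = 4.847 · e^(0.0995 × 5/12) = 4.847 × 1.042330 = 5.0522
Value of long forward = (F − K)·e^(−rT) = (5.0522 − 4.526) · e^(−0.0703·5/12)
= 0.5262 × 0.971133 = 0.511
Short position value = −(long value) = -$0.511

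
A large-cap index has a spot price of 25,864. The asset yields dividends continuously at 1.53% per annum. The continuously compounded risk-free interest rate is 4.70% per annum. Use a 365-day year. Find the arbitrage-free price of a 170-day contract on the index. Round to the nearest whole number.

26,249

F = S·e^((r − q)T) = 25864 · e^((0.0470 − 0.0153) × 170/365)
= 25864 · e^0.014764 = 25864 × 1.014874
F = 26,249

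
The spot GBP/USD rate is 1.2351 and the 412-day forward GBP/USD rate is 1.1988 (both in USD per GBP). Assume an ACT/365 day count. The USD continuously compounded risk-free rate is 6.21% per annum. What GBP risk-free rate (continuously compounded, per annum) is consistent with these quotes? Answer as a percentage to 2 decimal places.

8.85%

F = S·e^((r_USD − r_GBP)T) ⇒ r_GBP = r_USD − ln(F/S)/T
ln(1.1988/1.2351) = -0.029831; /(412/365) = -0.026428
r_GBP = 0.0621 + 0.026428 = 0.088528
r_GBP = 8.85%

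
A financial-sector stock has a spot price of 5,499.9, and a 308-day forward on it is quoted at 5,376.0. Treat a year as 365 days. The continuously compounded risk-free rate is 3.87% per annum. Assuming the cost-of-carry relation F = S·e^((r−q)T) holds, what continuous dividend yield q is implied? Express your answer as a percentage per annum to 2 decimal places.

From F = S·e^((r−q)T): (r − q) = ln(F/S)/T
ln(5376.0/5499.9) = ln(0.977472) = -0.022786
(r − q) = -0.022786 / (308/365) = -0.027003
q = r − ln(F/S)/T = 0.0387 + 0.027003 = 0.065703
q = 6.57%

6.57%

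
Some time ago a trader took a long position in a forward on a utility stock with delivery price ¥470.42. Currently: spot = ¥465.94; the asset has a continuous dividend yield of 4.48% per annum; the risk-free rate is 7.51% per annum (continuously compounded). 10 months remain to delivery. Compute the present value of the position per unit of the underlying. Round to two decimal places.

Current fair forward for the remaining 10 months: F = S·e^((r − q)·T), (r − q) = 0.0751 − 0.0448 = 0.0303
F = 465.94 · e^(0.0303 × 10/12) = 465.94 × 1.025571 = 477.8546
Value of long forward = (F − K)·e^(−rT) = (477.8546 − 470.42) · e^(−0.0751·10/12)
= 7.4346 × 0.939335 = 6.98

¥6.98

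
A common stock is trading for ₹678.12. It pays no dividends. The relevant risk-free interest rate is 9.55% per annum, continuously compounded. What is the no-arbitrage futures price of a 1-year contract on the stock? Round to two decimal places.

F = S·e^(rT) = 678.12 · e^(0.0955 × 1)
= 678.12 · e^0.095500 = 678.12 × 1.100209
F = ₹746.07

₹746.07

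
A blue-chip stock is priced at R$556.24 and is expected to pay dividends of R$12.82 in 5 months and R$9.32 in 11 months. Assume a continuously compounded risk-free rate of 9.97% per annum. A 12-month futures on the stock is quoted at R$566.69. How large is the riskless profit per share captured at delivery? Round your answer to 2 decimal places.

PV(dividends) I = 12.82·e^(−0.0997·5/12) + 9.32·e^(−0.0997·11/12) = 20.8043
Fair futures F* = (S − I)·e^(rT) = (556.24 − 20.8043)·e^0.099700 = 535.4357 × 1.104839 = 591.5702
Market R$566.69 < fair 591.5702: forward underpriced → reverse cash-and-carry (short the stock, invest proceeds at r, pay the dividends, go long the forward).
Profit at T = |F_mkt − F*| = |566.69 − 591.5702| = R$24.88 per share

R$24.88 per share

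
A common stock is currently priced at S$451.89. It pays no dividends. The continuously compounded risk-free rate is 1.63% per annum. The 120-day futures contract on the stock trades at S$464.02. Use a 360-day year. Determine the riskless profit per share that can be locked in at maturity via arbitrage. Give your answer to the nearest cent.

S$9.67 per share

Fair futures: F* = S·e^(carry·T), with carry = r = 0.0163
F* = 451.89 · e^(0.0163 × 120/360) = 451.89 · e^0.005433 = 451.89 × 1.005448 = S$454.3519
Market S$464.02 > fair S$454.3519: forward overpriced → cash-and-carry (buy spot, short the forward).
At maturity, profit = |F_mkt − F*| = |464.02 − 454.3519| = S$9.67 per share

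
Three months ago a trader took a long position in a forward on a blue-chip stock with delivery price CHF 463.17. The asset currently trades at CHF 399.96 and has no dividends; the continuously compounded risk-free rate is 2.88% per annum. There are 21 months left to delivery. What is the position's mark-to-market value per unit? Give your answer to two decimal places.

Current fair forward for the remaining 21 months: F = S·e^(r·T), r = 0.0288
F = 399.96 · e^(0.0288 × 21/12) = 399.96 × 1.051692 = 420.6347
Value of long forward = (F − K)·e^(−rT) = (420.6347 − 463.17) · e^(−0.0288·21/12)
= -42.5353 × 0.950849 = -40.44

-CHF 40.44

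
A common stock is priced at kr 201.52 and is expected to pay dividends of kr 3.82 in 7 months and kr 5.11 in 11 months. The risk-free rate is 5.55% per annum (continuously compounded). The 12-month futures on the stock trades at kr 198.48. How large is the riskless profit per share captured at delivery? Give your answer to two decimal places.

kr 5.50 per share

PV(dividends) I = 3.82·e^(−0.0555·7/12) + 5.11·e^(−0.0555·11/12) = 8.5548
Fair futures F* = (S − I)·e^(rT) = (201.52 − 8.5548)·e^0.055500 = 192.9652 × 1.057069 = 203.9775
Market kr 198.48 < fair 203.9775: forward underpriced → reverse cash-and-carry (short the stock, invest proceeds at r, pay the dividends, go long the forward).
Profit at T = |F_mkt − F*| = |198.48 − 203.9775| = kr 5.50 per share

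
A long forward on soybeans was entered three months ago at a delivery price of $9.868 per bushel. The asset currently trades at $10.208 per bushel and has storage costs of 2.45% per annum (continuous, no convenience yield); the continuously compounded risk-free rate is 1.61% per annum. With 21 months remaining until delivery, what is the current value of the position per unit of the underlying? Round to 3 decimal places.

$1.061 per bushel

Current fair forward for the remaining 21 months: F = S·e^((r + u)·T), (r + u) = 0.0161 + 0.0245 = 0.0406
F = 10.208 · e^(0.0406 × 21/12) = 10.208 × 1.073635 = 10.9597
Value of long forward = (F − K)·e^(−rT) = (10.9597 − 9.868) · e^(−0.0161·21/12)
= 1.0917 × 0.972218 = 1.061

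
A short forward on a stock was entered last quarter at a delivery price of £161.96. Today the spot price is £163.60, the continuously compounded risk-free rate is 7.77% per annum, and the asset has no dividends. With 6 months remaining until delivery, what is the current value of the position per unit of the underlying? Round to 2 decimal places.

-£7.81

Current fair forward for the remaining 6 months: F = S·e^(r·T), r = 0.0777
F = 163.60 · e^(0.0777 × 6/12) = 163.60 × 1.039615 = 170.0810
Value of long forward = (F − K)·e^(−rT) = (170.0810 − 161.96) · e^(−0.0777·6/12)
= 8.1210 × 0.961895 = 7.81
Short position value = −(long value) = -£7.81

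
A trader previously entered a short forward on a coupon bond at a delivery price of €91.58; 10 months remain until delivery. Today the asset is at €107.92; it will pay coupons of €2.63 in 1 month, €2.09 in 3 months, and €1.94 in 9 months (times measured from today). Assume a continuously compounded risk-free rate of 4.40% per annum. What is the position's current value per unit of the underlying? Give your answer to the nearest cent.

PV(remaining coupons) I = 2.63·e^(−0.0440·1/12) + 2.09·e^(−0.0440·3/12) + 1.94·e^(−0.0440·9/12) = 6.5645
Current forward F = (S − I)·e^(rT) = (107.92 − 6.5645)·e^(0.0440·10/12) = 101.3555 × 1.037347 = 105.1408
Value (long) = (F − K)·e^(−rT) = (105.1408 − 91.58) × 0.963997 = 13.0726
Short position value = −(long value) = -€13.07

-€13.07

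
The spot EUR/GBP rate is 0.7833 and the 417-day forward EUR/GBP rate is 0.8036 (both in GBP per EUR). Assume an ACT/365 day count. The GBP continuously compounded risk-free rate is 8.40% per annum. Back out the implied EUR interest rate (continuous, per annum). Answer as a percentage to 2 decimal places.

6.16%

F = S·e^((r_GBP − r_EUR)T) ⇒ r_EUR = r_GBP − ln(F/S)/T
ln(0.8036/0.7833) = 0.025586; /(417/365) = 0.022395
r_EUR = 0.0840 − 0.022395 = 0.061605
r_EUR = 6.16%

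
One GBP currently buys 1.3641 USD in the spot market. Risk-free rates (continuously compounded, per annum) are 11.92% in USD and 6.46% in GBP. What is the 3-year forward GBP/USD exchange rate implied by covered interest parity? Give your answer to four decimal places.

1.6069

F = S·e^((r_USD − r_GBP)T) = 1.3641 · e^((0.1192 − 0.0646) × 3)
= 1.3641 · e^0.163800 = 1.3641 × 1.177979
F = 1.6069 USD per GBP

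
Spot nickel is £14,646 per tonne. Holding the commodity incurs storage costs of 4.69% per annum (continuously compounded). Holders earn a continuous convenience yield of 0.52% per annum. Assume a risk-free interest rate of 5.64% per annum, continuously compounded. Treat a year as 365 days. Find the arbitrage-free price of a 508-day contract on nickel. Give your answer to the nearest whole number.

Net carry = r + u − y = 0.0564 + 0.0469 − 0.0052 = 0.0981
F = S·e^((r+u−y)T) = 14646 · e^(0.0981 × 508/365) = 14646 · e^0.136534
= 14646 × 1.146294 = £16,789 per tonne

£16,789 per tonne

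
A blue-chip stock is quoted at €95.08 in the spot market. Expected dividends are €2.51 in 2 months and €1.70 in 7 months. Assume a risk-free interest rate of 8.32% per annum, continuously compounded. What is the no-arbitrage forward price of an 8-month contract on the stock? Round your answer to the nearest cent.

PV(dividends) I = 2.51·e^(−0.0832·2/12) + 1.70·e^(−0.0832·7/12)
I = 2.4754 + 1.6195 = 4.0949
F = (S − I)·e^(rT) = (95.08 − 4.0949) · e^(0.0832·8/12)
= 90.9851 · e^0.055467 = 90.9851 × 1.057034 = €96.17

€96.17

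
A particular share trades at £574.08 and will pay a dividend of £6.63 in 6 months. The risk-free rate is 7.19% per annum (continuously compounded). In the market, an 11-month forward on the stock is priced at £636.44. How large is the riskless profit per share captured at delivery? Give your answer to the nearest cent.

£30.08 per share

PV(dividends) I = 6.63·e^(−0.0719·6/12) = 6.3959
Fair forward F* = (S − I)·e^(rT) = (574.08 − 6.3959)·e^0.065908 = 567.6841 × 1.068128 = 606.3593
Market £636.44 > fair 606.3593: forward overpriced → cash-and-carry (borrow at r, buy the stock and collect the dividends, short the forward).
Profit at T = |F_mkt − F*| = |636.44 − 606.3593| = £30.08 per share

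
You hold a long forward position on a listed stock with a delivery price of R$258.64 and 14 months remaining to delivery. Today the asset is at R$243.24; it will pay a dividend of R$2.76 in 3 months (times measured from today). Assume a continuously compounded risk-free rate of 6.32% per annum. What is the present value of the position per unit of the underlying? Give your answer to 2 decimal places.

PV(remaining dividends) I = 2.76·e^(−0.0632·3/12) = 2.7167
Current forward F = (S − I)·e^(rT) = (243.24 − 2.7167)·e^(0.0632·14/12) = 240.5233 × 1.076520 = 258.9281
Value (long) = (F − K)·e^(−rT) = (258.9281 − 258.64) × 0.928919 = 0.2676
Value = R$0.27

R$0.27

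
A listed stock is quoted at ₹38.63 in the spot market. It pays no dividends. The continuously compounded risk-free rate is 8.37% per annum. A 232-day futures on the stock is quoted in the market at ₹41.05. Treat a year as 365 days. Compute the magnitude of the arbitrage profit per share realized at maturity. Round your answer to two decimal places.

Fair futures: F* = S·e^(carry·T), with carry = r = 0.0837
F* = 38.63 · e^(0.0837 × 232/365) = 38.63 · e^0.053201 = 38.63 × 1.054642 = ₹40.7408
Market ₹41.05 > fair ₹40.7408: forward overpriced → cash-and-carry (buy spot, short the forward).
At maturity, profit = |F_mkt − F*| = |41.05 − 40.7408| = ₹0.31 per share

₹0.31 per share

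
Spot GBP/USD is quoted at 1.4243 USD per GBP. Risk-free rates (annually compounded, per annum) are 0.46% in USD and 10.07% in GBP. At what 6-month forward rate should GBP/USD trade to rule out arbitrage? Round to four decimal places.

By covered interest parity, F = S · (1+r_USD)^T / (1+r_GBP)^T
= 1.4243 × 1.002297 / 1.049143 = 1.4243 × 0.955348
F = 1.3607 USD per GBP

1.3607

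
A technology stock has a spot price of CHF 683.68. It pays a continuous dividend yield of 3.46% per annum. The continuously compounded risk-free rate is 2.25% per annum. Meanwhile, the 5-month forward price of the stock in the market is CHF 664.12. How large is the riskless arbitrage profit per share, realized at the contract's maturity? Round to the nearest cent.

CHF 16.12 per share

Fair forward: F* = S·e^(carry·T), with carry = (r − q) = 0.0225 − 0.0346 = -0.0121
F* = 683.68 · e^(-0.0121 × 5/12) = 683.68 · e^-0.005042 = 683.68 × 0.994971 = CHF 680.2418
Market CHF 664.12 < fair CHF 680.2418: forward underpriced → reverse cash-and-carry (short spot, go long the forward).
At maturity, profit = |F_mkt − F*| = |664.12 − 680.2418| = CHF 16.12 per share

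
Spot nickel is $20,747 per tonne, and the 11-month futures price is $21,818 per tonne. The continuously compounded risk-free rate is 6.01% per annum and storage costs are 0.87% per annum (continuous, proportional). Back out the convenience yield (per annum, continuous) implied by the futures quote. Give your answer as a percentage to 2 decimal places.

F = S·e^((r+u−y)T) ⇒ (r+u−y) = ln(F/S)/T
ln(21818/20747) = 0.050334; /T ⇒ 0.054910
y = r + u − ln(F/S)/T = 0.0601 + 0.0087 − 0.054910 = 0.013890
y = 1.39%

1.39%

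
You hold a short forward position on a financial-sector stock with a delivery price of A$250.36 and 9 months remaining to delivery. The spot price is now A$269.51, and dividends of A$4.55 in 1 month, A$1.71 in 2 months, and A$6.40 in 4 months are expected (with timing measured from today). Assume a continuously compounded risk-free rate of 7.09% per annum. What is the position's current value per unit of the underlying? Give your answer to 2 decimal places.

-A$19.65

PV(remaining dividends) I = 4.55·e^(−0.0709·1/12) + 1.71·e^(−0.0709·2/12) + 6.40·e^(−0.0709·4/12) = 12.4636
Current forward F = (S − I)·e^(rT) = (269.51 − 12.4636)·e^(0.0709·9/12) = 257.0464 × 1.054614 = 271.0847
Value (long) = (F − K)·e^(−rT) = (271.0847 − 250.36) × 0.948214 = 19.6515
Short position value = −(long value) = -A$19.65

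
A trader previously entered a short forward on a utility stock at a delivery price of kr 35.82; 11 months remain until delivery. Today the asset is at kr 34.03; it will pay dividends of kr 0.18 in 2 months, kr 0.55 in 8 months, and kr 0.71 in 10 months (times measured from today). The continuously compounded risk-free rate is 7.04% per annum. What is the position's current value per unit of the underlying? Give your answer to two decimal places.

PV(remaining dividends) I = 0.18·e^(−0.0704·2/12) + 0.55·e^(−0.0704·8/12) + 0.71·e^(−0.0704·10/12) = 1.3722
Current forward F = (S − I)·e^(rT) = (34.03 − 1.3722)·e^(0.0704·11/12) = 32.6578 × 1.066661 = 34.8348
Value (long) = (F − K)·e^(−rT) = (34.8348 − 35.82) × 0.937505 = -0.9236
Short position value = −(long value) = kr 0.92

kr 0.92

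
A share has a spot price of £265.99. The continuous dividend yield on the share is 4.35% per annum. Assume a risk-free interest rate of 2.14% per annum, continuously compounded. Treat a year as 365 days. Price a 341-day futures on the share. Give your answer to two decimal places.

F = S·e^((r − q)T) = 265.99 · e^((0.0214 − 0.0435) × 341/365)
= 265.99 · e^-0.020647 = 265.99 × 0.979565
F = £260.55

£260.55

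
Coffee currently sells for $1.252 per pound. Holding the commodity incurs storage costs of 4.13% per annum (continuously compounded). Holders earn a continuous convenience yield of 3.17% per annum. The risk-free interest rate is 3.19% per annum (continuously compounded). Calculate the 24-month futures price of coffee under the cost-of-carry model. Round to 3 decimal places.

$1.360 per pound

Net carry = r + u − y = 0.0319 + 0.0413 − 0.0317 = 0.0415
F = S·e^((r+u−y)T) = 1.252 · e^(0.0415 × 24/12) = 1.252 · e^0.083000
= 1.252 × 1.086542 = $1.360 per pound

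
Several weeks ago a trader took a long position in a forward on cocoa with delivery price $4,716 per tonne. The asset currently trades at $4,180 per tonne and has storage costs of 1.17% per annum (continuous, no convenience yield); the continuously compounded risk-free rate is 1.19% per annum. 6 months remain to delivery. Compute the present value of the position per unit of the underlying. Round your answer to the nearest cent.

-$483.50 per tonne

Current fair forward for the remaining 6 months: F = S·e^((r + u)·T), (r + u) = 0.0119 + 0.0117 = 0.0236
F = 4180 · e^(0.0236 × 6/12) = 4180 × 1.01186989 = 4229.6161
Value of long forward = (F − K)·e^(−rT) = (4229.6161 − 4716) · e^(−0.0119·6/12)
= -486.3839 × 0.99406767 = -483.50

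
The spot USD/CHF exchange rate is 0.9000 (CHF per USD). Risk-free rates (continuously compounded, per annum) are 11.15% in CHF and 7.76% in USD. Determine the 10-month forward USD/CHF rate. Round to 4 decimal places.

0.9258

F = S·e^((r_CHF − r_USD)T) = 0.9000 · e^((0.1115 − 0.0776) × 10/12)
= 0.9000 · e^0.028250 = 0.9000 × 1.028653
F = 0.9258 CHF per USD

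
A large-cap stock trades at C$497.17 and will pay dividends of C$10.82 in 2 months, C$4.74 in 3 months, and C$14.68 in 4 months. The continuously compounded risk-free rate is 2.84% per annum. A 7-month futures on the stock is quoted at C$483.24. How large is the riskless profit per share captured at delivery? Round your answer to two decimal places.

C$8.28 per share

PV(dividends) I = 10.82·e^(−0.0284·2/12) + 4.74·e^(−0.0284·3/12) + 14.68·e^(−0.0284·4/12) = 30.0171
Fair futures F* = (S − I)·e^(rT) = (497.17 − 30.0171)·e^0.016567 = 467.1529 × 1.016705 = 474.9567
Market C$483.24 > fair 474.9567: forward overpriced → cash-and-carry (borrow at r, buy the stock and collect the dividends, short the forward).
Profit at T = |F_mkt − F*| = |483.24 − 474.9567| = C$8.28 per share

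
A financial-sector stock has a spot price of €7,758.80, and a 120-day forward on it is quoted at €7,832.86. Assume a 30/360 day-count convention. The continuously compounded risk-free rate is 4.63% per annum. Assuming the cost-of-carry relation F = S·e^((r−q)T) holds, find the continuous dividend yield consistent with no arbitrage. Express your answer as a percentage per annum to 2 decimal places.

1.78%

From F = S·e^((r−q)T): (r − q) = ln(F/S)/T
ln(7832.86/7758.80) = ln(1.009545) = 0.009500
(r − q) = 0.009500 / (120/360) = 0.028500
q = r − ln(F/S)/T = 0.0463 − 0.028500 = 0.017800
q = 1.78%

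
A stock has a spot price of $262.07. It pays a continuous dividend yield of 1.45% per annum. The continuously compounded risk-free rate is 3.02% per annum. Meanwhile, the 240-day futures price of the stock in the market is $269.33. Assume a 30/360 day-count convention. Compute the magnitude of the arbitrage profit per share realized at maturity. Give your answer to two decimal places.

$4.50 per share

Fair futures: F* = S·e^(carry·T), with carry = (r − q) = 0.0302 − 0.0145 = 0.0157
F* = 262.07 · e^(0.0157 × 240/360) = 262.07 · e^0.010467 = 262.07 × 1.010522 = $264.8275
Market $269.33 > fair $264.8275: forward overpriced → cash-and-carry (buy spot, short the forward).
At maturity, profit = |F_mkt − F*| = |269.33 − 264.8275| = $4.50 per share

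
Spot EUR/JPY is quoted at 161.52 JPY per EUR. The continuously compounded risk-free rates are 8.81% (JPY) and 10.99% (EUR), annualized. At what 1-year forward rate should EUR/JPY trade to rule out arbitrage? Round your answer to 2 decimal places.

F = S·e^((r_JPY − r_EUR)T) = 161.52 · e^((0.0881 − 0.1099) × 1)
= 161.52 · e^-0.021800 = 161.52 × 0.978436
F = 158.04 JPY per EUR

158.04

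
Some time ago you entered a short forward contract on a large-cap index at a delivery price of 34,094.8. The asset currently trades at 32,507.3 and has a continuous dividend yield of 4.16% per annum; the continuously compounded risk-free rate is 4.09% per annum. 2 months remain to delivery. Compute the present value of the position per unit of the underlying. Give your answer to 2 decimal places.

Current fair forward for the remaining 2 months: F = S·e^((r − q)·T), (r − q) = 0.0409 − 0.0416 = -0.0007
F = 32507.3 · e^(-0.0007 × 2/12) = 32507.3 × 0.99988334 = 32503.5077
Value of long forward = (F − K)·e^(−rT) = (32503.5077 − 34094.8) · e^(−0.0409·2/12)
= -1591.2923 × 0.99320651 = -1580.48
Short position value = −(long value) = 1580.48

1580.48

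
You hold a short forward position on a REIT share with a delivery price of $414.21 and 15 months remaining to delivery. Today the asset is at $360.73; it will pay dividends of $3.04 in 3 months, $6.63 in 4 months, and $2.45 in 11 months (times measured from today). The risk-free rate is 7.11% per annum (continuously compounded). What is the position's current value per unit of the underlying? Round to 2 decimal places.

$30.01

PV(remaining dividends) I = 3.04·e^(−0.0711·3/12) + 6.63·e^(−0.0711·4/12) + 2.45·e^(−0.0711·11/12) = 11.7566
Current forward F = (S − I)·e^(rT) = (360.73 − 11.7566)·e^(0.0711·15/12) = 348.9734 × 1.092944 = 381.4084
Value (long) = (F − K)·e^(−rT) = (381.4084 − 414.21) × 0.914960 = -30.0122
Short position value = −(long value) = $30.01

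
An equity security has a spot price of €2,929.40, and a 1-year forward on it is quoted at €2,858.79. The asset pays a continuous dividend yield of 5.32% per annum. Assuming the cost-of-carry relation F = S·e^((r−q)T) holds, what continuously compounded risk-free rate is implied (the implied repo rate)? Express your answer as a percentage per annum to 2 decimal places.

From F = S·e^((r−q)T): (r − q) = ln(F/S)/T
ln(2858.79/2929.40) = ln(0.975896) = -0.024399
(r − q) = -0.024399 / (1) = -0.024399
r = ln(F/S)/T + q = -0.024399 + 0.0532 = 0.028801
r = 2.88%

2.88%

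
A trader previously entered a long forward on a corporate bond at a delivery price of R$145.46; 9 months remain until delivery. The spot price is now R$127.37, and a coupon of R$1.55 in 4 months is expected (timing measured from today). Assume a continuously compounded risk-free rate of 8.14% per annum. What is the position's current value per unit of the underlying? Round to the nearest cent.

-R$10.98

PV(remaining coupons) I = 1.55·e^(−0.0814·4/12) = 1.5085
Current forward F = (S − I)·e^(rT) = (127.37 − 1.5085)·e^(0.0814·9/12) = 125.8615 × 1.062952 = 133.7847
Value (long) = (F − K)·e^(−rT) = (133.7847 − 145.46) × 0.940776 = -10.9838
Value = -R$10.98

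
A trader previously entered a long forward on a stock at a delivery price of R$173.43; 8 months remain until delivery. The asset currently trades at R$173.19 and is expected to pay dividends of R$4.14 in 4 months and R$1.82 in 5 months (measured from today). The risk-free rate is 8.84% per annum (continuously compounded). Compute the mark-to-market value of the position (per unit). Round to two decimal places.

R$3.91

PV(remaining dividends) I = 4.14·e^(−0.0884·4/12) + 1.82·e^(−0.0884·5/12) = 5.7740
Current forward F = (S − I)·e^(rT) = (173.19 − 5.7740)·e^(0.0884·8/12) = 167.4160 × 1.060705 = 177.5790
Value (long) = (F − K)·e^(−rT) = (177.5790 − 173.43) × 0.942770 = 3.9116
Value = R$3.91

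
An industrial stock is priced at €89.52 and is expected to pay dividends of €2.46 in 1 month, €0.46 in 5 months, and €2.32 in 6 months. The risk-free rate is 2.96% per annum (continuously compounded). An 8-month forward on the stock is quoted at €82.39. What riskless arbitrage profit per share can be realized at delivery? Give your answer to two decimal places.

€3.62 per share

PV(dividends) I = 2.46·e^(−0.0296·1/12) + 0.46·e^(−0.0296·5/12) + 2.32·e^(−0.0296·6/12) = 5.1942
Fair forward F* = (S − I)·e^(rT) = (89.52 − 5.1942)·e^0.019733 = 84.3258 × 1.019929 = 86.0063
Market €82.39 < fair 86.0063: forward underpriced → reverse cash-and-carry (short the stock, invest proceeds at r, pay the dividends, go long the forward).
Profit at T = |F_mkt − F*| = |82.39 − 86.0063| = €3.62 per share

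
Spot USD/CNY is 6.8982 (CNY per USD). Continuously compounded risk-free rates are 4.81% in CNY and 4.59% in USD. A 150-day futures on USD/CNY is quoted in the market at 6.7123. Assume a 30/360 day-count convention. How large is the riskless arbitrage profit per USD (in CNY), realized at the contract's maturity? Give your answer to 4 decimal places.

0.1922 per USD (in CNY)

Fair futures: F* = S·e^(carry·T), with carry = (r_CNY − r_USD) = 0.0481 − 0.0459 = 0.0022
F* = 6.8982 · e^(0.0022 × 150/360) = 6.8982 · e^0.000917 = 6.8982 × 1.000917 = 6.9045
Market 6.7123 < fair 6.9045: forward underpriced → reverse cash-and-carry (short spot, go long the forward).
At maturity, profit = |F_mkt − F*| = |6.7123 − 6.9045| = 0.1922 per USD (in CNY)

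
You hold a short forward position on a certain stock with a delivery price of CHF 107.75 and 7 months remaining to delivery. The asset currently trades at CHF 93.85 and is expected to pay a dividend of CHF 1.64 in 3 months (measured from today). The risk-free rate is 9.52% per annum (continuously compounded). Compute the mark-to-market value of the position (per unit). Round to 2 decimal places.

CHF 9.68

PV(remaining dividends) I = 1.64·e^(−0.0952·3/12) = 1.6014
Current forward F = (S − I)·e^(rT) = (93.85 − 1.6014)·e^(0.0952·7/12) = 92.2486 × 1.057104 = 97.5164
Value (long) = (F − K)·e^(−rT) = (97.5164 − 107.75) × 0.945980 = -9.6808
Short position value = −(long value) = CHF 9.68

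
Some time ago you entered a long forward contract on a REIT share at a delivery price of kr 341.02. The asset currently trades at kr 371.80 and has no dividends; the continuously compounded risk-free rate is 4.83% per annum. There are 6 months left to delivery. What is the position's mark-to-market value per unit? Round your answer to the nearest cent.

kr 38.92

Current fair forward for the remaining 6 months: F = S·e^(r·T), r = 0.0483
F = 371.80 · e^(0.0483 × 6/12) = 371.80 × 1.024444 = 380.8883
Value of long forward = (F − K)·e^(−rT) = (380.8883 − 341.02) · e^(−0.0483·6/12)
= 39.8683 × 0.976139 = 38.92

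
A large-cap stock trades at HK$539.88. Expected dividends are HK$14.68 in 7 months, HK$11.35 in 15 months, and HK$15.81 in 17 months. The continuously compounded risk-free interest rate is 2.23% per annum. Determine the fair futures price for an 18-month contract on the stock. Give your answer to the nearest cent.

HK$516.01

PV(dividends) I = 14.68·e^(−0.0223·7/12) + 11.35·e^(−0.0223·15/12) + 15.81·e^(−0.0223·17/12)
I = 14.4903 + 11.0380 + 15.3183 = 40.8466
F = (S − I)·e^(rT) = (539.88 − 40.8466) · e^(0.0223·18/12)
= 499.0334 · e^0.033450 = 499.0334 × 1.034016 = HK$516.01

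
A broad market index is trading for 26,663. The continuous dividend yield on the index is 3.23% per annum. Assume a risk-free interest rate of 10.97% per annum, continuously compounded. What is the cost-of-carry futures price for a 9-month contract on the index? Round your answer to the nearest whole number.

28,257

F = S·e^((r − q)T) = 26663 · e^((0.1097 − 0.0323) × 9/12)
= 26663 · e^0.058050 = 26663 × 1.059768
F = 28,257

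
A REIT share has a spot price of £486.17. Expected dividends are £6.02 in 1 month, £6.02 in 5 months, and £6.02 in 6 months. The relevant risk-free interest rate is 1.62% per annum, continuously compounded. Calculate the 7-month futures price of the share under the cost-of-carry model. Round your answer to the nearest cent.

PV(dividends) I = 6.02·e^(−0.0162·1/12) + 6.02·e^(−0.0162·5/12) + 6.02·e^(−0.0162·6/12)
I = 6.0119 + 5.9795 + 5.9714 = 17.9628
F = (S − I)·e^(rT) = (486.17 − 17.9628) · e^(0.0162·7/12)
= 468.2072 · e^0.009450 = 468.2072 × 1.009495 = £472.65

£472.65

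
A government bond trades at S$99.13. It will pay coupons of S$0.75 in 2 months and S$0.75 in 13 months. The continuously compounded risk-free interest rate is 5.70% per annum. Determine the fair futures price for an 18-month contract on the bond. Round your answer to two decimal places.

S$106.40

PV(coupons) I = 0.75·e^(−0.0570·2/12) + 0.75·e^(−0.0570·13/12)
I = 0.7429 + 0.7051 = 1.4480
F = (S − I)·e^(rT) = (99.13 − 1.4480) · e^(0.0570·18/12)
= 97.6820 · e^0.085500 = 97.6820 × 1.089262 = S$106.40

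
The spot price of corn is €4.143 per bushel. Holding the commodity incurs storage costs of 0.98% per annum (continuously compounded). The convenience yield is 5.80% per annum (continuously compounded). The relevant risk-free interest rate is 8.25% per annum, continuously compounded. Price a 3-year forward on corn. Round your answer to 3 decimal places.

Net carry = r + u − y = 0.0825 + 0.0098 − 0.0580 = 0.0343
F = S·e^((r+u−y)T) = 4.143 · e^(0.0343 × 3) = 4.143 · e^0.102900
= 4.143 × 1.108381 = €4.592 per bushel

€4.592 per bushel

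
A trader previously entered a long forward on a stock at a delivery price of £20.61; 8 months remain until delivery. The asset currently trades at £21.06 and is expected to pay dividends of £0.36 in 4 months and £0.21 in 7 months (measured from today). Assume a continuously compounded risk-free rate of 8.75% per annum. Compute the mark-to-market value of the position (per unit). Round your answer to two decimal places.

£1.07

PV(remaining dividends) I = 0.36·e^(−0.0875·4/12) + 0.21·e^(−0.0875·7/12) = 0.5492
Current forward F = (S − I)·e^(rT) = (21.06 − 0.5492)·e^(0.0875·8/12) = 20.5108 × 1.060068 = 21.7428
Value (long) = (F − K)·e^(−rT) = (21.7428 − 20.61) × 0.943335 = 1.0686
Value = £1.07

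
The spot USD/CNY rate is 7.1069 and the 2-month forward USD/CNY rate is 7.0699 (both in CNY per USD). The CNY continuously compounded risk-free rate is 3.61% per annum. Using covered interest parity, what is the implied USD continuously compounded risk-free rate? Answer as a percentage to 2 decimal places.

6.74%

F = S·e^((r_CNY − r_USD)T) ⇒ r_USD = r_CNY − ln(F/S)/T
ln(7.0699/7.1069) = -0.005220; /(2/12) = -0.031320
r_USD = 0.0361 + 0.031320 = 0.067420
r_USD = 6.74%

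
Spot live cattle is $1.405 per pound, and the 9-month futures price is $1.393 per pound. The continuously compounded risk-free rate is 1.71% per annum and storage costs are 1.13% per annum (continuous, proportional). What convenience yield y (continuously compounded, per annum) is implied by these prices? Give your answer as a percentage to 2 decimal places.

F = S·e^((r+u−y)T) ⇒ (r+u−y) = ln(F/S)/T
ln(1.393/1.405) = -0.008578; /T ⇒ -0.011437
y = r + u − ln(F/S)/T = 0.0171 + 0.0113 + 0.011437 = 0.039837
y = 3.98%

3.98%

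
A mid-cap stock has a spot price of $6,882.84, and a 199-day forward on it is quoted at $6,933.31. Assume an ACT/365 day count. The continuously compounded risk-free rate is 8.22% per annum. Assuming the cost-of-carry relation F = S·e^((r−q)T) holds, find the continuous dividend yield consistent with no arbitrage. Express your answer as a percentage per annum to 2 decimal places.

From F = S·e^((r−q)T): (r − q) = ln(F/S)/T
ln(6933.31/6882.84) = ln(1.007333) = 0.007306
(r − q) = 0.007306 / (199/365) = 0.013400
q = r − ln(F/S)/T = 0.0822 − 0.013400 = 0.068800
q = 6.88%

6.88%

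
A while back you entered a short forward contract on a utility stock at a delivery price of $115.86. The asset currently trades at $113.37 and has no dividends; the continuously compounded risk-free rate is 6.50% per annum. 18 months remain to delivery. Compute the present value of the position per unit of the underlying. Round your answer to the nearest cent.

-$8.27

Current fair forward for the remaining 18 months: F = S·e^(r·T), r = 0.0650
F = 113.37 · e^(0.0650 × 18/12) = 113.37 × 1.102411 = 124.9803
Value of long forward = (F − K)·e^(−rT) = (124.9803 − 115.86) · e^(−0.0650·18/12)
= 9.1203 × 0.907102 = 8.27
Short position value = −(long value) = -$8.27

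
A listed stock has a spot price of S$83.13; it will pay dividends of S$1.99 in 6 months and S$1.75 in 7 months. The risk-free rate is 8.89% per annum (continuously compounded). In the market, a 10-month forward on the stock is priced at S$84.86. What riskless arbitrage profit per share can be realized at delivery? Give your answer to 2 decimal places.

PV(dividends) I = 1.99·e^(−0.0889·6/12) + 1.75·e^(−0.0889·7/12) = 3.5650
Fair forward F* = (S − I)·e^(rT) = (83.13 − 3.5650)·e^0.074083 = 79.5650 × 1.076896 = 85.6832
Market S$84.86 < fair 85.6832: forward underpriced → reverse cash-and-carry (short the stock, invest proceeds at r, pay the dividends, go long the forward).
Profit at T = |F_mkt − F*| = |84.86 − 85.6832| = S$0.82 per share

S$0.82 per share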